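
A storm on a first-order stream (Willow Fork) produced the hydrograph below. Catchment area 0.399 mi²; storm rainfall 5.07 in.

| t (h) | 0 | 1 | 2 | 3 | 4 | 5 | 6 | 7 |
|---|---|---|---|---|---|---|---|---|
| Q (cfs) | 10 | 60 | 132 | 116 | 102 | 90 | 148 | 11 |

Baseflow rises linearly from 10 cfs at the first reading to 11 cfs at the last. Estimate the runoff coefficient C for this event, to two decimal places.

ΣQ_DR = 585.0 cfs; V = ΣQ_DR·Δt = 2.106 × 10^6 ft³.
Runoff depth d = V / A = 2.272 in.
C = d / P = 2.272 / 5.07 = 0.45.

C ≈ 0.45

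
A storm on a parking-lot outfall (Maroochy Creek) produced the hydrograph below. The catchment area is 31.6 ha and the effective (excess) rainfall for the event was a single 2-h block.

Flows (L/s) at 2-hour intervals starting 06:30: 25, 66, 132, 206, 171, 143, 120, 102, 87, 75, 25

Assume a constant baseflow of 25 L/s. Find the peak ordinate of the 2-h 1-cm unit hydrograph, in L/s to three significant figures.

U_p ≈ 90.6 L/s

Direct runoff: 0.0, 41.0, 107.0, 181.0, 146.0, 118.0, 95.0, 77.0, 62.0, 50.0, 0.0 L/s; ΣQ_DR = 877.0 L/s, peak = 181.0 L/s.
Runoff depth d = ΣQ_DR·Δt / A = 877.0 × 7200 / (31.6 ha) = 19.98 mm.
The 1-cm UH is the DRH scaled by (10 mm)/d, so U_p = 181.0 × 10/19.98 = 90.6 L/s.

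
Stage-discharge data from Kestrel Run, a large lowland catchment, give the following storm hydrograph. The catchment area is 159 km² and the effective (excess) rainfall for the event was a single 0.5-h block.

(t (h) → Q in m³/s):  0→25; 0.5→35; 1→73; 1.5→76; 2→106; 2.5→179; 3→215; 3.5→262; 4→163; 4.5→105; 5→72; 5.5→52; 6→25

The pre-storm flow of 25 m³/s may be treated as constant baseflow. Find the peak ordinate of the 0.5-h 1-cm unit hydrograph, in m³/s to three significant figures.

U_p ≈ 197 m³/s

Direct runoff: 0.0, 10.0, 48.0, 51.0, 81.0, 154.0, 190.0, 237.0, 138.0, 80.0, 47.0, 27.0, 0.0 m³/s; ΣQ_DR = 1063 m³/s, peak = 237.0 m³/s.
Runoff depth d = ΣQ_DR·Δt / A = 1063 × 1800 / (159 km²) = 12.03 mm.
The 1-cm UH is the DRH scaled by (10 mm)/d, so U_p = 237.0 × 10/12.03 = 197 m³/s.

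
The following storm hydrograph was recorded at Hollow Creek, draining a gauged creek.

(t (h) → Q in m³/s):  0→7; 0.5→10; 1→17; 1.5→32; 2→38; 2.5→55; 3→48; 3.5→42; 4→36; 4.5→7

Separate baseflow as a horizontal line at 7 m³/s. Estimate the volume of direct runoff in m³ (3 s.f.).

Direct-runoff ordinates (Q − Q_b): 0.0, 3.0, 10.0, 25.0, 31.0, 48.0, 41.0, 35.0, 29.0, 0.0 m³/s.
ΣQ_DR = 222.0 m³/s.
With Δt = 0.5 h = 1800 s, V = ΣQ_DR · Δt = 222.0 × 1800 = 4.00 × 10^5 m³.

V ≈ 4.00 × 10^5 m³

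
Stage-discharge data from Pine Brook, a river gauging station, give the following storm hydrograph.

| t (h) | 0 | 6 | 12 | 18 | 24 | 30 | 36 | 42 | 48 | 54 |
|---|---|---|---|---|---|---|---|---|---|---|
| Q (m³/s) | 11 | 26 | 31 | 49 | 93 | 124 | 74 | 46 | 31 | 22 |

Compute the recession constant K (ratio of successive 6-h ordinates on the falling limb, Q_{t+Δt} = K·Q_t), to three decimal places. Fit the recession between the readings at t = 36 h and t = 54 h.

Using the recession-limb readings at t = 36 h and t = 54 h: Q falls from 74 to 22 m³/s over 3 intervals.
K = (Q₂/Q₁)^(1/3) = (22/74)^(1/3) = 0.667.

K ≈ 0.667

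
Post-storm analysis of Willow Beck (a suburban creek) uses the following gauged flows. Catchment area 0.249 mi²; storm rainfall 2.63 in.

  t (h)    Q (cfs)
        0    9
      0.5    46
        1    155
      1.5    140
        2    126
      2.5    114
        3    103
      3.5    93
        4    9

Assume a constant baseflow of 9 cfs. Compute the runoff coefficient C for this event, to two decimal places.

C ≈ 0.84

ΣQ_DR = 714.0 cfs; V = ΣQ_DR·Δt = 1.285 × 10^6 ft³.
Runoff depth d = V / A = 2.222 in.
C = d / P = 2.222 / 2.63 = 0.84.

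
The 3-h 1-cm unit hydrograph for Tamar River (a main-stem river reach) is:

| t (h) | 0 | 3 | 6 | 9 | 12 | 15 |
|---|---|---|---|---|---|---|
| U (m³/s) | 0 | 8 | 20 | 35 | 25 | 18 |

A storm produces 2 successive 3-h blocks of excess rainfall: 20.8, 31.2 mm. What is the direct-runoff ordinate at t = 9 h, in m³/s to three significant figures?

By discrete convolution, Q_j = Σ (P_i / 10 mm) · U_{j−i}.
At t = 9 h (j=3): Q = (20.8/10)·35 + (31.2/10)·20 = 135 m³/s.

Q ≈ 135 m³/s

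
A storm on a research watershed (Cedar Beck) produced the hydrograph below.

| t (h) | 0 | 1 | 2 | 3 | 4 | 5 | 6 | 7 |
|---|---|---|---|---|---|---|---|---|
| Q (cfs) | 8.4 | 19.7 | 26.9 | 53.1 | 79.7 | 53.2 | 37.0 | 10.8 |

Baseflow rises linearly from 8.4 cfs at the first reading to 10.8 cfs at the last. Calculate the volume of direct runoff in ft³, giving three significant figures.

Direct-runoff ordinates (Q − Q_b): 0.00, 10.96, 17.81, 43.67, 69.93, 43.09, 26.54, 0.00 cfs.
ΣQ_DR = 212.0 cfs.
With Δt = 1 h = 3600 s, V = ΣQ_DR · Δt = 212.0 × 3600 = 7.63 × 10^5 ft³.

V ≈ 7.63 × 10^5 ft³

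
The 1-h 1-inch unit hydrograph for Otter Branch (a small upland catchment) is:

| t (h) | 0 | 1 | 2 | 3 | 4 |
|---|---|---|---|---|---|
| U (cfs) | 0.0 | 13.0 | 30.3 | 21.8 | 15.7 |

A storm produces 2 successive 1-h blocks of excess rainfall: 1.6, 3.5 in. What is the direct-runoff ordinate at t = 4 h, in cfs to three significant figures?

Q ≈ 101 cfs

By discrete convolution, Q_j = Σ (P_i / 1 in) · U_{j−i}.
At t = 4 h (j=4): Q = (1.6/1)·15.7 + (3.5/1)·21.8 = 101 cfs.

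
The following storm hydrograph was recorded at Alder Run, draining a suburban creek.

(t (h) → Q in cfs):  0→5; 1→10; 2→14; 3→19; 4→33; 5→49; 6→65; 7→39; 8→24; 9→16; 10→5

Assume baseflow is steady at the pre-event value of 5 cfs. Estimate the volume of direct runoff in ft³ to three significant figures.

V ≈ 8.06 × 10^5 ft³

Direct-runoff ordinates (Q − Q_b): 0.0, 5.0, 9.0, 14.0, 28.0, 44.0, 60.0, 34.0, 19.0, 11.0, 0.0 cfs.
ΣQ_DR = 224.0 cfs.
With Δt = 1 h = 3600 s, V = ΣQ_DR · Δt = 224.0 × 3600 = 8.06 × 10^5 ft³.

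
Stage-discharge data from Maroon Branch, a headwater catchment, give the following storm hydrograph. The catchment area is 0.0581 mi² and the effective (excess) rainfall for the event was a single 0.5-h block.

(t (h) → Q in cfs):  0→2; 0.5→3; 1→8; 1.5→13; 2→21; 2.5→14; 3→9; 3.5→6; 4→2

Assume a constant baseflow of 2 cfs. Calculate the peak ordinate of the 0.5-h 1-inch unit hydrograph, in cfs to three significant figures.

U_p ≈ 23.7 cfs

Direct runoff: 0.0, 1.0, 6.0, 11.0, 19.0, 12.0, 7.0, 4.0, 0.0 cfs; ΣQ_DR = 60.00 cfs, peak = 19.0 cfs.
Runoff depth d = ΣQ_DR·Δt / A = 60.00 × 1800 / (0.0581 mi²) = 0.8001 in.
The 1-inch UH is the DRH scaled by (1 in)/d, so U_p = 19.0 × 1/0.8001 = 23.7 cfs.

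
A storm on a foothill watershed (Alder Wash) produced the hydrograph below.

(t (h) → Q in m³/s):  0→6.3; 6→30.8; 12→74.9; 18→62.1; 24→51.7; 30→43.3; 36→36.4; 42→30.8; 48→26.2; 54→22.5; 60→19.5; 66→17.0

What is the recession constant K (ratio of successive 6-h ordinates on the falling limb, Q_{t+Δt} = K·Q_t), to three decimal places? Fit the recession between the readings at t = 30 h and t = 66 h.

Using the recession-limb readings at t = 30 h and t = 66 h: Q falls from 43.3 to 17.0 m³/s over 6 intervals.
K = (Q₂/Q₁)^(1/6) = (17.0/43.3)^(1/6) = 0.856.

K ≈ 0.856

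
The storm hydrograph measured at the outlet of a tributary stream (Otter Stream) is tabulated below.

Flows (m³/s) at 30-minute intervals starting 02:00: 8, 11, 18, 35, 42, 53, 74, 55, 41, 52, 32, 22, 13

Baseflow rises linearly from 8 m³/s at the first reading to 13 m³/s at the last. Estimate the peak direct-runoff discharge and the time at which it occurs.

Subtracting baseflow gives direct-runoff ordinates: 0.00, 2.58, 9.17, 25.75, 32.33, 42.92, 63.50, 44.08, 29.67, 40.25, 19.83, 9.42, 0.00 m³/s.
The maximum is 63.50 m³/s, occurring at the reading for t = 05:00.

Q_p = 63.50 m³/s at t = 05:00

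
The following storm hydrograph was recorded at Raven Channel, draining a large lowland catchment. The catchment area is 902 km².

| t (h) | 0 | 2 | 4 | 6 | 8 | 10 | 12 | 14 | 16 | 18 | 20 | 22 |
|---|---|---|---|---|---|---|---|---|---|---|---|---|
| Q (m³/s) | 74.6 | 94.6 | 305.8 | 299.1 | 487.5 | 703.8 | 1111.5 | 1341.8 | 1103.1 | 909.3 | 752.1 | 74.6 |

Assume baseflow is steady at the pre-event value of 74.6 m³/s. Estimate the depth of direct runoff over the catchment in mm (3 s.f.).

d ≈ 50.8 mm

Direct runoff: 0.0, 20.0, 231.2, 224.5, 412.9, 629.2, 1036.9, 1267.2, 1028.5, 834.7, 677.5, 0.0 m³/s; ΣQ_DR = 6363 m³/s.
V = ΣQ_DR · Δt = 6363 × 7200 s = 4.581 × 10^7 m³.
Over A = 902 km², depth = V / A = 50.8 mm.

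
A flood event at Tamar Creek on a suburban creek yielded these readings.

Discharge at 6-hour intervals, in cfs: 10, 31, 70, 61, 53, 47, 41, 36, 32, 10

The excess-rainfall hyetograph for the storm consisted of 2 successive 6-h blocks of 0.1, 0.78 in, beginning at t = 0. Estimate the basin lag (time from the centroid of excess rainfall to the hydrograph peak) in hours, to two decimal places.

t_L ≈ 3.68 h

Centroid of excess rainfall: t_c = Σ P_i·t̄_i / ΣP_i = 8.3182 h (block centres at 3, 9 h).
Hydrograph peak occurs at t = 12 h, so basin lag t_L = 12 − 8.3182 = 3.68 h.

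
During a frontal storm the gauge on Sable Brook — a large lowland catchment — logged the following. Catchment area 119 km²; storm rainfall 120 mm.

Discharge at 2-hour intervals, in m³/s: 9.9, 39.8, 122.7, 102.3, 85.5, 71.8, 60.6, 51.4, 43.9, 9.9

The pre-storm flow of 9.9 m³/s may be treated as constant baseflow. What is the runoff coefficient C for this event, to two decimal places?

C ≈ 0.25

ΣQ_DR = 498.8 m³/s; V = ΣQ_DR·Δt = 3.591 × 10^6 m³.
Runoff depth d = V / A = 30.18 mm.
C = d / P = 30.18 / 120 = 0.25.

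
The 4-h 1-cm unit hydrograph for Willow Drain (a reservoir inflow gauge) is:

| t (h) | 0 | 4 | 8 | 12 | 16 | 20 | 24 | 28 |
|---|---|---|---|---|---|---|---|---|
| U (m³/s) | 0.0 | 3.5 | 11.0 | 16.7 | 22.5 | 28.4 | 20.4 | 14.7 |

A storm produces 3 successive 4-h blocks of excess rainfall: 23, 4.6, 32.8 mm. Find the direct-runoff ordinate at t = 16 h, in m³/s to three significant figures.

By discrete convolution, Q_j = Σ (P_i / 10 mm) · U_{j−i}.
At t = 16 h (j=4): Q = (23/10)·22.5 + (4.6/10)·16.7 + (32.8/10)·11.0 = 95.5 m³/s.

Q ≈ 95.5 m³/s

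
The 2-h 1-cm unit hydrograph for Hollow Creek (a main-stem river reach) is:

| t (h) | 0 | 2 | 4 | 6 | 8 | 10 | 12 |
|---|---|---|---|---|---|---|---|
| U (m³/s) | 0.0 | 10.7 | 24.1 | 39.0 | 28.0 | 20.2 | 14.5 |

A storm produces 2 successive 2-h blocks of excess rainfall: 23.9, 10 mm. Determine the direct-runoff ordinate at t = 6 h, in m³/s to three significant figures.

By discrete convolution, Q_j = Σ (P_i / 10 mm) · U_{j−i}.
At t = 6 h (j=3): Q = (23.9/10)·39.0 + (10/10)·24.1 = 117 m³/s.

Q ≈ 117 m³/s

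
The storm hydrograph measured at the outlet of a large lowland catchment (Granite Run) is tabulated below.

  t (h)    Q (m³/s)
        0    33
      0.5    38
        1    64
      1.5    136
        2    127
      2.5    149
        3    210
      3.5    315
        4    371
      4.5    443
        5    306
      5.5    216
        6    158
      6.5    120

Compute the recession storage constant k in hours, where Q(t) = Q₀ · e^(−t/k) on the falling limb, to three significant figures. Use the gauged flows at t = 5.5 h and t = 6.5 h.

On the falling limb, Q drops from 216 to 120 m³/s between t = 5.5 h and t = 6.5 h (Δt = 1 h).
k = −Δt / ln(Q₂/Q₁) = −1 / ln(120/216) = 1.70 h.

k ≈ 1.70 h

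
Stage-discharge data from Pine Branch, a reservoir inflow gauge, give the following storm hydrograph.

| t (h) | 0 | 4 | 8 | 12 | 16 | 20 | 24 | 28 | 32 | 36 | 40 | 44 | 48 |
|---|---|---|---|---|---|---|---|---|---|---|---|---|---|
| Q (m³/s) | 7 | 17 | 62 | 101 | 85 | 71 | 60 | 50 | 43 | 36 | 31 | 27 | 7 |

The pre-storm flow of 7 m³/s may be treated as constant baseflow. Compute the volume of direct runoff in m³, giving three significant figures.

Direct-runoff ordinates (Q − Q_b): 0.0, 10.0, 55.0, 94.0, 78.0, 64.0, 53.0, 43.0, 36.0, 29.0, 24.0, 20.0, 0.0 m³/s.
ΣQ_DR = 506.0 m³/s.
With Δt = 4 h = 14400 s, V = ΣQ_DR · Δt = 506.0 × 14400 = 7.29 × 10^6 m³.

V ≈ 7.29 × 10^6 m³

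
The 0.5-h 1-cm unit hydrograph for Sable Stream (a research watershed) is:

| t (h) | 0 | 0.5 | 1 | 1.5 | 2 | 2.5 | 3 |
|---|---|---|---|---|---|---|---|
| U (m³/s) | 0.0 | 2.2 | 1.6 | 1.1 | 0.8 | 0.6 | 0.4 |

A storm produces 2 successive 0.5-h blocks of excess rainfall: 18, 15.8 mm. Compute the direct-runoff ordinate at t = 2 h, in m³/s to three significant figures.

By discrete convolution, Q_j = Σ (P_i / 10 mm) · U_{j−i}.
At t = 2 h (j=4): Q = (18/10)·0.8 + (15.8/10)·1.1 = 3.18 m³/s.

Q ≈ 3.18 m³/s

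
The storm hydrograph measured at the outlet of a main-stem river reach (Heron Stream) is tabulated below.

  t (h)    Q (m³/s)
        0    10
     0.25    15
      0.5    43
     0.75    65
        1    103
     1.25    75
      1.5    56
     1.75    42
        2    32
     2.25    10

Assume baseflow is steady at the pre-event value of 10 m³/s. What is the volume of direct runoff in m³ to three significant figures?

Direct-runoff ordinates (Q − Q_b): 0.0, 5.0, 33.0, 55.0, 93.0, 65.0, 46.0, 32.0, 22.0, 0.0 m³/s.
ΣQ_DR = 351.0 m³/s.
With Δt = 0.25 h = 900 s, V = ΣQ_DR · Δt = 351.0 × 900 = 3.16 × 10^5 m³.

V ≈ 3.16 × 10^5 m³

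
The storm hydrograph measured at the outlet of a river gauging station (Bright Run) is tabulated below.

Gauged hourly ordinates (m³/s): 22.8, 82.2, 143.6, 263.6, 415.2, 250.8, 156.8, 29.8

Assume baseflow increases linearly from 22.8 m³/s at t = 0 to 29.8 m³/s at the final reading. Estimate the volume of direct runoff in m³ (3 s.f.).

Direct-runoff ordinates (Q − Q_b): 0.00, 58.40, 118.80, 237.80, 388.40, 223.00, 128.00, 0.00 m³/s.
ΣQ_DR = 1154 m³/s.
With Δt = 1 h = 3600 s, V = ΣQ_DR · Δt = 1154 × 3600 = 4.16 × 10^6 m³.

V ≈ 4.16 × 10^6 m³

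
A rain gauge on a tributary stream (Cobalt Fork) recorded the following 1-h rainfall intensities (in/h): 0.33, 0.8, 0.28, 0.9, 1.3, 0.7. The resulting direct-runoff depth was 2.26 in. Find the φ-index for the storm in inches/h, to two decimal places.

φ ≈ 0.36 in/h

Only the 4 blocks with intensity above φ contribute runoff: 0.8, 0.9, 1.3, 0.7 in/h.
Σ(I−φ)·Δt = d  ⇒  (0.8+0.9+1.3+0.7 − 4φ)·1 = 2.26
φ = (3.700 − 2.26/1) / 4 = 0.36 in/h.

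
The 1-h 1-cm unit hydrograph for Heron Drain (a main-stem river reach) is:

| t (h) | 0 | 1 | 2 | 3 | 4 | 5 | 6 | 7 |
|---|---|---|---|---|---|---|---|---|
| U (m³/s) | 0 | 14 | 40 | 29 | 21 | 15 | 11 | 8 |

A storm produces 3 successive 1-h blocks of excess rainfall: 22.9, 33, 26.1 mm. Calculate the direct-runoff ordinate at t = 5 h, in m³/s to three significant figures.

By discrete convolution, Q_j = Σ (P_i / 10 mm) · U_{j−i}.
At t = 5 h (j=5): Q = (22.9/10)·15 + (33/10)·21 + (26.1/10)·29 = 179 m³/s.

Q ≈ 179 m³/s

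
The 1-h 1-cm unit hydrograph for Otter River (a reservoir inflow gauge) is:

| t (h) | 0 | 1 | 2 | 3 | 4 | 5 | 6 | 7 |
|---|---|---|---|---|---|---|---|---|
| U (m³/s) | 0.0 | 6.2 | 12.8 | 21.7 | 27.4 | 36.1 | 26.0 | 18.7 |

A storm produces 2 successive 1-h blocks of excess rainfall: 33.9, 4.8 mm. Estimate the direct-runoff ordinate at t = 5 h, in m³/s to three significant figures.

Q ≈ 136 m³/s

By discrete convolution, Q_j = Σ (P_i / 10 mm) · U_{j−i}.
At t = 5 h (j=5): Q = (33.9/10)·36.1 + (4.8/10)·27.4 = 136 m³/s.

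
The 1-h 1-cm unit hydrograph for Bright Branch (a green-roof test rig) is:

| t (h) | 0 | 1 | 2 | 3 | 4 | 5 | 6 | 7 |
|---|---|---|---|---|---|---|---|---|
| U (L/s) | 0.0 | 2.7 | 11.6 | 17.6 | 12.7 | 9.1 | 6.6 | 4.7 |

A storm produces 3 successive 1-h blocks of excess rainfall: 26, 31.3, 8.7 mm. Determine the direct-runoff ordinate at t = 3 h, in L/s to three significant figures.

By discrete convolution, Q_j = Σ (P_i / 10 mm) · U_{j−i}.
At t = 3 h (j=3): Q = (26/10)·17.6 + (31.3/10)·11.6 + (8.7/10)·2.7 = 84.4 L/s.

Q ≈ 84.4 L/s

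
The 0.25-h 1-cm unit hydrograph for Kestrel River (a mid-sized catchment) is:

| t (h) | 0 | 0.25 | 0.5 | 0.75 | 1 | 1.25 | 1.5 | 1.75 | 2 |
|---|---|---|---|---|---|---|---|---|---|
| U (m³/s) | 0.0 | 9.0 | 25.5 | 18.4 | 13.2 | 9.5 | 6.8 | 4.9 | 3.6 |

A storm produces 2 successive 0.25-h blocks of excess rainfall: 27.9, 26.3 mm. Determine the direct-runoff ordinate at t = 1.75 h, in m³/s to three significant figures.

By discrete convolution, Q_j = Σ (P_i / 10 mm) · U_{j−i}.
At t = 1.75 h (j=7): Q = (27.9/10)·4.9 + (26.3/10)·6.8 = 31.6 m³/s.

Q ≈ 31.6 m³/s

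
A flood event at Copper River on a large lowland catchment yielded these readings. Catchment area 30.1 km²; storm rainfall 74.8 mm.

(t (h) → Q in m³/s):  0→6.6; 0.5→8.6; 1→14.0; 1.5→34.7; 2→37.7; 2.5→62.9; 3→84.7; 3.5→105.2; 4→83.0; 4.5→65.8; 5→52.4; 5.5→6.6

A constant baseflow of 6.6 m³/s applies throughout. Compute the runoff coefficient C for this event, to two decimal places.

C ≈ 0.39

ΣQ_DR = 483.0 m³/s; V = ΣQ_DR·Δt = 8.694 × 10^5 m³.
Runoff depth d = V / A = 28.88 mm.
C = d / P = 28.88 / 74.8 = 0.39.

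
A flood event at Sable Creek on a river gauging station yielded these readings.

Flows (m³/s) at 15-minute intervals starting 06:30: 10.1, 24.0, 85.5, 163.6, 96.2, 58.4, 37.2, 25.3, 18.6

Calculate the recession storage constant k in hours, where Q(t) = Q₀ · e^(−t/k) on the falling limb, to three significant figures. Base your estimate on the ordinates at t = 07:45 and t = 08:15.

On the falling limb, Q drops from 58.4 to 25.3 m³/s between t = 07:45 and t = 08:15 (Δt = 0.5 h).
k = −Δt / ln(Q₂/Q₁) = −0.5 / ln(25.3/58.4) = 0.598 h.

k ≈ 0.598 h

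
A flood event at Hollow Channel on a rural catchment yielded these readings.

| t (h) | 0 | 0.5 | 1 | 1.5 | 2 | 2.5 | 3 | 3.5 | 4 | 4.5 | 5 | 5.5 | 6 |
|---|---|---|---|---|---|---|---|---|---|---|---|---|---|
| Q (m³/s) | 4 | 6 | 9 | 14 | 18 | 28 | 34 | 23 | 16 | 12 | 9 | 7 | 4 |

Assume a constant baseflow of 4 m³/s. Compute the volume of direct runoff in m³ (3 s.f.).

V ≈ 2.38 × 10^5 m³

Direct-runoff ordinates (Q − Q_b): 0.0, 2.0, 5.0, 10.0, 14.0, 24.0, 30.0, 19.0, 12.0, 8.0, 5.0, 3.0, 0.0 m³/s.
ΣQ_DR = 132.0 m³/s.
With Δt = 0.5 h = 1800 s, V = ΣQ_DR · Δt = 132.0 × 1800 = 2.38 × 10^5 m³.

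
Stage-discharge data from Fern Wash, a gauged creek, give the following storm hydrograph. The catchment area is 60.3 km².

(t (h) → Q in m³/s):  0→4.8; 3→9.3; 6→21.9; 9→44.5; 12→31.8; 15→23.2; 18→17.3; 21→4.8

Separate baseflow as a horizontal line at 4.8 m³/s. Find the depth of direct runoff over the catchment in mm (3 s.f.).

d ≈ 21.3 mm

Direct runoff: 0.0, 4.5, 17.1, 39.7, 27.0, 18.4, 12.5, 0.0 m³/s; ΣQ_DR = 119.2 m³/s.
V = ΣQ_DR · Δt = 119.2 × 10800 s = 1.287 × 10^6 m³.
Over A = 60.3 km², depth = V / A = 21.3 mm.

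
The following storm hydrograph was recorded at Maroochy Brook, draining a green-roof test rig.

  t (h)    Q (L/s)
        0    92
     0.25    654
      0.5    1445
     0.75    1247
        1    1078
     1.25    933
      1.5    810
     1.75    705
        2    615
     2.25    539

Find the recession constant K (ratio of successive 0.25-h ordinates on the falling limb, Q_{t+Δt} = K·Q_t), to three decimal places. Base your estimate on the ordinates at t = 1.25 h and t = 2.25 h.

Using the recession-limb readings at t = 1.25 h and t = 2.25 h: Q falls from 933 to 539 L/s over 4 intervals.
K = (Q₂/Q₁)^(1/4) = (539/933)^(1/4) = 0.872.

K ≈ 0.872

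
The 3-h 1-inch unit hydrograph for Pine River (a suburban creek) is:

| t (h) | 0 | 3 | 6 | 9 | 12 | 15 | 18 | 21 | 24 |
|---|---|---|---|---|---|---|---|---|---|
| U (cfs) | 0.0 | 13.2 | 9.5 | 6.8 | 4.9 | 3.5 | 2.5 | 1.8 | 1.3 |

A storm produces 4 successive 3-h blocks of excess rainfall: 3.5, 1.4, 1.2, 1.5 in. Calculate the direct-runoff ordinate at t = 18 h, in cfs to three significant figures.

Q ≈ 29.7 cfs

By discrete convolution, Q_j = Σ (P_i / 1 in) · U_{j−i}.
At t = 18 h (j=6): Q = (3.5/1)·2.5 + (1.4/1)·3.5 + (1.2/1)·4.9 + (1.5/1)·6.8 = 29.7 cfs.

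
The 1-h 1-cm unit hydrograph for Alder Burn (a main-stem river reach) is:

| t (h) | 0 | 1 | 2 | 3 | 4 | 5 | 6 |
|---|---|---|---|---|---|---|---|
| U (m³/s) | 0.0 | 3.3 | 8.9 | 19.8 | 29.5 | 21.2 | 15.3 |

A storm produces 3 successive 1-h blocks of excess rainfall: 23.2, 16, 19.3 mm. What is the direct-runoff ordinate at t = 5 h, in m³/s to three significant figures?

Q ≈ 135 m³/s

By discrete convolution, Q_j = Σ (P_i / 10 mm) · U_{j−i}.
At t = 5 h (j=5): Q = (23.2/10)·21.2 + (16/10)·29.5 + (19.3/10)·19.8 = 135 m³/s.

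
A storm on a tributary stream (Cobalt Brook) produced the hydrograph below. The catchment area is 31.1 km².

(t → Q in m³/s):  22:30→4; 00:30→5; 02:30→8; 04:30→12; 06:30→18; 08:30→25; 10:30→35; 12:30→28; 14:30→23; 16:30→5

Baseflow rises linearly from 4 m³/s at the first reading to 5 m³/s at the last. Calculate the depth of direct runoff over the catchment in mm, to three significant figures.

d ≈ 27.3 mm

Direct runoff: 0.00, 0.89, 3.78, 7.67, 13.56, 20.44, 30.33, 23.22, 18.11, 0.00 m³/s; ΣQ_DR = 118.0 m³/s.
V = ΣQ_DR · Δt = 118.0 × 7200 s = 8.496 × 10^5 m³.
Over A = 31.1 km², depth = V / A = 27.3 mm.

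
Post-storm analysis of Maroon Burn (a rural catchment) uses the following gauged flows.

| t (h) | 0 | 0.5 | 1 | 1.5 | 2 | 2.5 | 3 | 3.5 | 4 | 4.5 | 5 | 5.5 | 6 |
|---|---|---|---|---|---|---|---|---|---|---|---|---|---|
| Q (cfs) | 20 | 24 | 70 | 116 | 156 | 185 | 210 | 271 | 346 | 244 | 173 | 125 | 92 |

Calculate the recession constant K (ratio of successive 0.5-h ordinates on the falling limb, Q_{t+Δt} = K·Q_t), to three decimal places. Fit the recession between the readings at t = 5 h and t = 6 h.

Using the recession-limb readings at t = 5 h and t = 6 h: Q falls from 173 to 92 cfs over 2 intervals.
K = (Q₂/Q₁)^(1/2) = (92/173)^(1/2) = 0.729.

K ≈ 0.729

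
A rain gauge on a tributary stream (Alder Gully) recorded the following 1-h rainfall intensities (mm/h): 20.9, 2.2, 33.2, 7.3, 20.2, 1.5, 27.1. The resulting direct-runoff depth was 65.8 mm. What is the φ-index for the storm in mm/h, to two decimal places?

φ ≈ 8.90 mm/h

Only the 4 blocks with intensity above φ contribute runoff: 20.9, 33.2, 20.2, 27.1 mm/h.
Σ(I−φ)·Δt = d  ⇒  (20.9+33.2+20.2+27.1 − 4φ)·1 = 65.8
φ = (101.4 − 65.8/1) / 4 = 8.90 mm/h.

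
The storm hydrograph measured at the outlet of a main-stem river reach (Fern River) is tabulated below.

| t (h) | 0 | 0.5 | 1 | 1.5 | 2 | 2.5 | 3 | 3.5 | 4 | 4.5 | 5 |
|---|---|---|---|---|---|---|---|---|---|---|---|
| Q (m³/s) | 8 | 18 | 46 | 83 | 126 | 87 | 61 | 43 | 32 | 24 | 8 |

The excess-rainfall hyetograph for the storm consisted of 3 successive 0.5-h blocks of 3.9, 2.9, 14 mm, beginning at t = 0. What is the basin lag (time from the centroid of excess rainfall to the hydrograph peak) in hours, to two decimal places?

Centroid of excess rainfall: t_c = Σ P_i·t̄_i / ΣP_i = 0.9928 h (block centres at 0.25, 0.75, 1.25 h).
Hydrograph peak occurs at t = 2 h, so basin lag t_L = 2 − 0.9928 = 1.01 h.

t_L ≈ 1.01 h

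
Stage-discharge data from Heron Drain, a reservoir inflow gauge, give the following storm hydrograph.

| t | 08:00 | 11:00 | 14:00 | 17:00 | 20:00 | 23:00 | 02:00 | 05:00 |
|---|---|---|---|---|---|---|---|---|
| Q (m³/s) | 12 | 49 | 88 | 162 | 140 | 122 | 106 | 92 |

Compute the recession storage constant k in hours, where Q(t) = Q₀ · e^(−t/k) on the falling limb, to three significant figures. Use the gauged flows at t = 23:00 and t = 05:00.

k ≈ 21.3 h

On the falling limb, Q drops from 122 to 92 m³/s between t = 23:00 and t = 05:00 (Δt = 6 h).
k = −Δt / ln(Q₂/Q₁) = −6 / ln(92/122) = 21.3 h.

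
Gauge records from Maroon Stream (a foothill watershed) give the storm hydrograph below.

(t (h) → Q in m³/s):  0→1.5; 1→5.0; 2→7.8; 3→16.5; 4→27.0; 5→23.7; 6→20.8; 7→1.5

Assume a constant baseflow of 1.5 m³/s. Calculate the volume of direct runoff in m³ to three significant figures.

Direct-runoff ordinates (Q − Q_b): 0.0, 3.5, 6.3, 15.0, 25.5, 22.2, 19.3, 0.0 m³/s.
ΣQ_DR = 91.80 m³/s.
With Δt = 1 h = 3600 s, V = ΣQ_DR · Δt = 91.80 × 3600 = 3.30 × 10^5 m³.

V ≈ 3.30 × 10^5 m³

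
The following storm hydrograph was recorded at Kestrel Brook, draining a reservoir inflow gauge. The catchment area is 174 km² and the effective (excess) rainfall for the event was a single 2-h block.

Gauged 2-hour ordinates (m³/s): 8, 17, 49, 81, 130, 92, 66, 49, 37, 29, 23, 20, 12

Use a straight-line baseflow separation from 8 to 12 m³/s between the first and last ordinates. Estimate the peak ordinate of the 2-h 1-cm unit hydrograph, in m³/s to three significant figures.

Direct runoff: 0.00, 8.67, 40.33, 72.00, 120.67, 82.33, 56.00, 38.67, 26.33, 18.00, 11.67, 8.33, 0.00 m³/s; ΣQ_DR = 483.0 m³/s, peak = 120.67 m³/s.
Runoff depth d = ΣQ_DR·Δt / A = 483.0 × 7200 / (174 km²) = 19.99 mm.
The 1-cm UH is the DRH scaled by (10 mm)/d, so U_p = 120.67 × 10/19.99 = 60.4 m³/s.

U_p ≈ 60.4 m³/s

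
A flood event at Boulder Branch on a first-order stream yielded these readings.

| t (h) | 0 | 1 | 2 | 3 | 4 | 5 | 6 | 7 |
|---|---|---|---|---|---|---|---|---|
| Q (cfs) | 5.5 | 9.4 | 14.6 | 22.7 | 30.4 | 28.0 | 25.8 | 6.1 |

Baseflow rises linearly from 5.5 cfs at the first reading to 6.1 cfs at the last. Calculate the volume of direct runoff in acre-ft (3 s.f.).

Direct-runoff ordinates (Q − Q_b): 0.00, 3.81, 8.93, 16.94, 24.56, 22.07, 19.79, 0.00 cfs.
ΣQ_DR = 96.10 cfs.
With Δt = 1 h = 3600 s, V = ΣQ_DR · Δt = 96.10 × 3600 = 3.46 × 10^5 ft³ = 7.94 acre-ft.

V ≈ 7.94 acre-ft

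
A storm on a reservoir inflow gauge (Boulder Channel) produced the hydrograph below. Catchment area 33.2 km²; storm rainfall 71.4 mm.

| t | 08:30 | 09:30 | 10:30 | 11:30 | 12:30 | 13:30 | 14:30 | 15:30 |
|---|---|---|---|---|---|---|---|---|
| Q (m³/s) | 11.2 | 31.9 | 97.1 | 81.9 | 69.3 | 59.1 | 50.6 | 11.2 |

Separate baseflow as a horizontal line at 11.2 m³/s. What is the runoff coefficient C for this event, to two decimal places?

C ≈ 0.49

ΣQ_DR = 322.7 m³/s; V = ΣQ_DR·Δt = 1.162 × 10^6 m³.
Runoff depth d = V / A = 34.99 mm.
C = d / P = 34.99 / 71.4 = 0.49.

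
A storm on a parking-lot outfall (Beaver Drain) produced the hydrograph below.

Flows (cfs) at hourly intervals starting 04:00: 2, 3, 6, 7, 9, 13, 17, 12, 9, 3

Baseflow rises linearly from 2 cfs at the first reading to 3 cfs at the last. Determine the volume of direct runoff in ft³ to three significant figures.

V ≈ 2.02 × 10^5 ft³

Direct-runoff ordinates (Q − Q_b): 0.00, 0.89, 3.78, 4.67, 6.56, 10.44, 14.33, 9.22, 6.11, 0.00 cfs.
ΣQ_DR = 56.00 cfs.
With Δt = 1 h = 3600 s, V = ΣQ_DR · Δt = 56.00 × 3600 = 2.02 × 10^5 ft³.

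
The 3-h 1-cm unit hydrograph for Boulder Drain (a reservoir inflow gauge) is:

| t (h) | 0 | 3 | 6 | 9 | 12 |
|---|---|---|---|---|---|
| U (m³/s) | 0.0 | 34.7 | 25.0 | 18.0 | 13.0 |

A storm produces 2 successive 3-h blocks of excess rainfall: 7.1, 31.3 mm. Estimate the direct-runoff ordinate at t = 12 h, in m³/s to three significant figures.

By discrete convolution, Q_j = Σ (P_i / 10 mm) · U_{j−i}.
At t = 12 h (j=4): Q = (7.1/10)·13.0 + (31.3/10)·18.0 = 65.6 m³/s.

Q ≈ 65.6 m³/s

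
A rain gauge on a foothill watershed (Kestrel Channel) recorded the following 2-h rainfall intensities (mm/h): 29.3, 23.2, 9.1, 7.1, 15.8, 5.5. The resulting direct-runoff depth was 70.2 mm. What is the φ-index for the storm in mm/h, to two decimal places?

φ ≈ 11.07 mm/h

Only the 3 blocks with intensity above φ contribute runoff: 29.3, 23.2, 15.8 mm/h.
Σ(I−φ)·Δt = d  ⇒  (29.3+23.2+15.8 − 3φ)·2 = 70.2
φ = (68.30 − 70.2/2) / 3 = 11.07 mm/h.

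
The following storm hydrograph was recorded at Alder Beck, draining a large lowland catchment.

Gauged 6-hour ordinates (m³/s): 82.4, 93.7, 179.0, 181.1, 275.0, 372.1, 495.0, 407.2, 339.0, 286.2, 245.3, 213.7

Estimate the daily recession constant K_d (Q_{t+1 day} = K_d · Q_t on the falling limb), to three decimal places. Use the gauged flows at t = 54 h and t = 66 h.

K_d ≈ 0.558

Between t = 54 h and t = 66 h the flow falls from 286.2 to 213.7 m³/s over 2×6 h = 12 h.
Per-interval ratio K = (213.7/286.2)^(1/2) = 0.8641; K_d = K^(24/6) = 0.558.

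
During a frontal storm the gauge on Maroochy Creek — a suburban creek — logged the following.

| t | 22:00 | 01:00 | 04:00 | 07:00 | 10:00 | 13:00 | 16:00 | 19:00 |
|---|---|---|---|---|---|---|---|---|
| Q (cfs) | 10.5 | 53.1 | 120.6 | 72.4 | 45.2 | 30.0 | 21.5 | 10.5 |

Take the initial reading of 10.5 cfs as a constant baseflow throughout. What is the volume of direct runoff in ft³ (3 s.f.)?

V ≈ 3.02 × 10^6 ft³

Direct-runoff ordinates (Q − Q_b): 0.0, 42.6, 110.1, 61.9, 34.7, 19.5, 11.0, 0.0 cfs.
ΣQ_DR = 279.8 cfs.
With Δt = 3 h = 10800 s, V = ΣQ_DR · Δt = 279.8 × 10800 = 3.02 × 10^6 ft³.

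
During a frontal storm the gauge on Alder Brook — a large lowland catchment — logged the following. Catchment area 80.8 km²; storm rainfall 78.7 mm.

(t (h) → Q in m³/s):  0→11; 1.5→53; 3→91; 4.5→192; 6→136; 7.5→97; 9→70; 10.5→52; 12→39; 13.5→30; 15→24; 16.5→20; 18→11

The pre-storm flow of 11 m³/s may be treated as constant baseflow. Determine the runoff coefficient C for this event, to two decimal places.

ΣQ_DR = 683.0 m³/s; V = ΣQ_DR·Δt = 3.688 × 10^6 m³.
Runoff depth d = V / A = 45.65 mm.
C = d / P = 45.65 / 78.7 = 0.58.

C ≈ 0.58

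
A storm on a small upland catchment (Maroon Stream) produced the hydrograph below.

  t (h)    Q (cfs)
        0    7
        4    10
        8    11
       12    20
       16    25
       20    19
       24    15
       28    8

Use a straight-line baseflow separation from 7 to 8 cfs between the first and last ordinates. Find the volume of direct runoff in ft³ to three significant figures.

V ≈ 7.92 × 10^5 ft³

Direct-runoff ordinates (Q − Q_b): 0.00, 2.86, 3.71, 12.57, 17.43, 11.29, 7.14, 0.00 cfs.
ΣQ_DR = 55.00 cfs.
With Δt = 4 h = 14400 s, V = ΣQ_DR · Δt = 55.00 × 14400 = 7.92 × 10^5 ft³.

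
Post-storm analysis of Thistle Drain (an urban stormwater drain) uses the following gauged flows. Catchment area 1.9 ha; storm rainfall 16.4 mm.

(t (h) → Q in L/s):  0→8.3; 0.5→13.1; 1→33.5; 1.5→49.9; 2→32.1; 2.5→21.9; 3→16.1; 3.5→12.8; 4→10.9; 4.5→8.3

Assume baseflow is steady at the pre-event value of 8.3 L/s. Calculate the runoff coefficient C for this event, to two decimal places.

ΣQ_DR = 123.9 L/s; V = ΣQ_DR·Δt = 2.230 × 10^5 L.
Runoff depth d = V / A = 11.74 mm.
C = d / P = 11.74 / 16.4 = 0.72.

C ≈ 0.72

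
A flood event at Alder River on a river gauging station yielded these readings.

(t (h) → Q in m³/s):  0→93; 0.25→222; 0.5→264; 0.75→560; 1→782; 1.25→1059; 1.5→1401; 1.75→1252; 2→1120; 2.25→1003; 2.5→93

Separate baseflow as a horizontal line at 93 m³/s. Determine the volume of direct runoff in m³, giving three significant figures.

Direct-runoff ordinates (Q − Q_b): 0.0, 129.0, 171.0, 467.0, 689.0, 966.0, 1308.0, 1159.0, 1027.0, 910.0, 0.0 m³/s.
ΣQ_DR = 6826 m³/s.
With Δt = 0.25 h = 900 s, V = ΣQ_DR · Δt = 6826 × 900 = 6.14 × 10^6 m³.

V ≈ 6.14 × 10^6 m³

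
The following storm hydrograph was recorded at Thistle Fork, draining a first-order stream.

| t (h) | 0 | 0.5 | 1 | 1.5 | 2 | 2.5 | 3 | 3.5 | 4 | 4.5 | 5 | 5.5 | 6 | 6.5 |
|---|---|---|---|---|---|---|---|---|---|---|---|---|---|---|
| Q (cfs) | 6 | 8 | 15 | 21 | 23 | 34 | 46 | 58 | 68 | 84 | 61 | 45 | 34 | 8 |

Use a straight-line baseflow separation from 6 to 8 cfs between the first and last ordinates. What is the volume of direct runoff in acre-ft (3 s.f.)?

Direct-runoff ordinates (Q − Q_b): 0.00, 1.85, 8.69, 14.54, 16.38, 27.23, 39.08, 50.92, 60.77, 76.62, 53.46, 37.31, 26.15, 0.00 cfs.
ΣQ_DR = 413.0 cfs.
With Δt = 0.5 h = 1800 s, V = ΣQ_DR · Δt = 413.0 × 1800 = 7.43 × 10^5 ft³ = 17.1 acre-ft.

V ≈ 17.1 acre-ft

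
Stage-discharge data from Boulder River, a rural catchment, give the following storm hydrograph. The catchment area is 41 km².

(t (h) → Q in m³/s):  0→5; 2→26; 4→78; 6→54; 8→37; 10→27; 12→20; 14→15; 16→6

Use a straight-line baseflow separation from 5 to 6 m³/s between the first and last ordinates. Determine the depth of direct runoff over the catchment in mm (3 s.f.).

d ≈ 38.4 mm

Direct runoff: 0.00, 20.88, 72.75, 48.62, 31.50, 21.38, 14.25, 9.12, 0.00 m³/s; ΣQ_DR = 218.5 m³/s.
V = ΣQ_DR · Δt = 218.5 × 7200 s = 1.573 × 10^6 m³.
Over A = 41 km², depth = V / A = 38.4 mm.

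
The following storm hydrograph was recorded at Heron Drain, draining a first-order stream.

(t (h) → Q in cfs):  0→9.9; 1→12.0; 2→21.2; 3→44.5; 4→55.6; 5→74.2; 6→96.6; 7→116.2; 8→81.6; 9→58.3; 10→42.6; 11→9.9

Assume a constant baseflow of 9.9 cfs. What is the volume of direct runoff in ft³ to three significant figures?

V ≈ 1.81 × 10^6 ft³

Direct-runoff ordinates (Q − Q_b): 0.0, 2.1, 11.3, 34.6, 45.7, 64.3, 86.7, 106.3, 71.7, 48.4, 32.7, 0.0 cfs.
ΣQ_DR = 503.8 cfs.
With Δt = 1 h = 3600 s, V = ΣQ_DR · Δt = 503.8 × 3600 = 1.81 × 10^6 ft³.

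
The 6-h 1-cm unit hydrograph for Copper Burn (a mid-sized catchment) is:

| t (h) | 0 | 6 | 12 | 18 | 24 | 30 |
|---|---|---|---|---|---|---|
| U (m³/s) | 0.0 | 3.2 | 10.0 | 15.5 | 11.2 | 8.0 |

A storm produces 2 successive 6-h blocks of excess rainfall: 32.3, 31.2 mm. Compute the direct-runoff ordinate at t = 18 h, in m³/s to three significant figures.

By discrete convolution, Q_j = Σ (P_i / 10 mm) · U_{j−i}.
At t = 18 h (j=3): Q = (32.3/10)·15.5 + (31.2/10)·10.0 = 81.3 m³/s.

Q ≈ 81.3 m³/s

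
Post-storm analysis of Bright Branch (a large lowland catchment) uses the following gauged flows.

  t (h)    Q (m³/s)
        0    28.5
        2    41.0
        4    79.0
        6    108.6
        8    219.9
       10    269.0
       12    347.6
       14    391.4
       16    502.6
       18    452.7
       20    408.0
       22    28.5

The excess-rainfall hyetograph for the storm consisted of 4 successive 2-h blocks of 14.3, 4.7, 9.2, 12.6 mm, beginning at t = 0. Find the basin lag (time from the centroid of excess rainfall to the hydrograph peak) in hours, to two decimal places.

Centroid of excess rainfall: t_c = Σ P_i·t̄_i / ΣP_i = 3.9853 h (block centres at 1, 3, 5, 7 h).
Hydrograph peak occurs at t = 16 h, so basin lag t_L = 16 − 3.9853 = 12.01 h.

t_L ≈ 12.01 h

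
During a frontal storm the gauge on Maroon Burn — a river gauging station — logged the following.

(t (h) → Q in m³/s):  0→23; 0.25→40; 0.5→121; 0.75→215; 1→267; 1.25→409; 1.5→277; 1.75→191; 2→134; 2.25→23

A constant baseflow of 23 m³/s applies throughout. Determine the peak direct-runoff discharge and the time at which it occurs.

Q_p = 386.0 m³/s at t = 1.25 h

Subtracting baseflow gives direct-runoff ordinates: 0.0, 17.0, 98.0, 192.0, 244.0, 386.0, 254.0, 168.0, 111.0, 0.0 m³/s.
The maximum is 386.0 m³/s, occurring at the reading for t = 1.25 h.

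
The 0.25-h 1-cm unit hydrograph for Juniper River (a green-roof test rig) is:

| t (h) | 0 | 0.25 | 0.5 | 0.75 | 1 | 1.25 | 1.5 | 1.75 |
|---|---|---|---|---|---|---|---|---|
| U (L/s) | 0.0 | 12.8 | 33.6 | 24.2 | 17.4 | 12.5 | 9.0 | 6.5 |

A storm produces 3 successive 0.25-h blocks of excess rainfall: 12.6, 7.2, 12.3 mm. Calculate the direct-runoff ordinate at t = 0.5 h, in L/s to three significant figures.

Q ≈ 51.6 L/s

By discrete convolution, Q_j = Σ (P_i / 10 mm) · U_{j−i}.
At t = 0.5 h (j=2): Q = (12.6/10)·33.6 + (7.2/10)·12.8 + (12.3/10)·0.0 = 51.6 L/s.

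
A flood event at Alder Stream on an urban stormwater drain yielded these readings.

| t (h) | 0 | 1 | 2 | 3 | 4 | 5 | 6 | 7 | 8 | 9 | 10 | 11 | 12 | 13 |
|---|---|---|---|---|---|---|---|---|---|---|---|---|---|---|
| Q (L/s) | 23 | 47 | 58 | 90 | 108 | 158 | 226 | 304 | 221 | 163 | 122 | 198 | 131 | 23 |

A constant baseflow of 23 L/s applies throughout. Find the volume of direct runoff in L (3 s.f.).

V ≈ 5.58 × 10^6 L

Direct-runoff ordinates (Q − Q_b): 0.0, 24.0, 35.0, 67.0, 85.0, 135.0, 203.0, 281.0, 198.0, 140.0, 99.0, 175.0, 108.0, 0.0 L/s.
ΣQ_DR = 1550 L/s.
With Δt = 1 h = 3600 s, V = ΣQ_DR · Δt = 1550 × 3600 = 5.58 × 10^6 L.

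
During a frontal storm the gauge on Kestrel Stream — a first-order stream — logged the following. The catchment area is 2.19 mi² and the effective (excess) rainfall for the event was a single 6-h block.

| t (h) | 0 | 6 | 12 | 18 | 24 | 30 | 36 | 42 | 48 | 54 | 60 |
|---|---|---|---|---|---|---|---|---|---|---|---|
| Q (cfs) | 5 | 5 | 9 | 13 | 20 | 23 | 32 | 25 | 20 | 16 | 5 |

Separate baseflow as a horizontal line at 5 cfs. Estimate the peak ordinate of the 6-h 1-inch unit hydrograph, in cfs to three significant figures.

Direct runoff: 0.0, 0.0, 4.0, 8.0, 15.0, 18.0, 27.0, 20.0, 15.0, 11.0, 0.0 cfs; ΣQ_DR = 118.0 cfs, peak = 27.0 cfs.
Runoff depth d = ΣQ_DR·Δt / A = 118.0 × 21600 / (2.19 mi²) = 0.5010 in.
The 1-inch UH is the DRH scaled by (1 in)/d, so U_p = 27.0 × 1/0.5010 = 53.9 cfs.

U_p ≈ 53.9 cfs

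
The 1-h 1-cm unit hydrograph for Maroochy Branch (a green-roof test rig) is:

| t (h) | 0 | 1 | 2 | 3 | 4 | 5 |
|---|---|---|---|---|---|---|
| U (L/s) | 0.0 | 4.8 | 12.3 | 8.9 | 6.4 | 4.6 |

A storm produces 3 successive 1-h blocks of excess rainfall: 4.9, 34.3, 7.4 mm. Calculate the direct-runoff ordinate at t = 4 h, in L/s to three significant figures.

Q ≈ 42.8 L/s

By discrete convolution, Q_j = Σ (P_i / 10 mm) · U_{j−i}.
At t = 4 h (j=4): Q = (4.9/10)·6.4 + (34.3/10)·8.9 + (7.4/10)·12.3 = 42.8 L/s.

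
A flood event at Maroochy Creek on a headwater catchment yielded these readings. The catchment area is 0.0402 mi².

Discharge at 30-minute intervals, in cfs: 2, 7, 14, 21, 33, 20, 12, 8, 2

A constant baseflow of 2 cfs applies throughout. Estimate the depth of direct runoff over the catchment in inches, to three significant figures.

Direct runoff: 0.0, 5.0, 12.0, 19.0, 31.0, 18.0, 10.0, 6.0, 0.0 cfs; ΣQ_DR = 101.0 cfs.
V = ΣQ_DR · Δt = 101.0 × 1800 s = 1.818 × 10^5 ft³.
Over A = 0.0402 mi², depth = V / A = 1.95 in.

d ≈ 1.95 in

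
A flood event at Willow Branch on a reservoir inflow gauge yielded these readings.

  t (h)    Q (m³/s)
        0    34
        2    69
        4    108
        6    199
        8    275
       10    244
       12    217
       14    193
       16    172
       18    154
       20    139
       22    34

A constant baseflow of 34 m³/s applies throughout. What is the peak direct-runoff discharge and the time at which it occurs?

Subtracting baseflow gives direct-runoff ordinates: 0.0, 35.0, 74.0, 165.0, 241.0, 210.0, 183.0, 159.0, 138.0, 120.0, 105.0, 0.0 m³/s.
The maximum is 241.0 m³/s, occurring at the reading for t = 8 h.

Q_p = 241.0 m³/s at t = 8 h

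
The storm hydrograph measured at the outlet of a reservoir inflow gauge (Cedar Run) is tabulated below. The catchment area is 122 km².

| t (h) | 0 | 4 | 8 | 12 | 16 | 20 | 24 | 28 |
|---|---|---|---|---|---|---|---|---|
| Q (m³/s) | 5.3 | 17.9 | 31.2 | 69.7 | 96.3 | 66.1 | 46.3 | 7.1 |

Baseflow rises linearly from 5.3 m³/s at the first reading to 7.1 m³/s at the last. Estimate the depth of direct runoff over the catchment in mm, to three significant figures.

d ≈ 34.3 mm

Direct runoff: 0.00, 12.34, 25.39, 63.63, 89.97, 59.51, 39.46, 0.00 m³/s; ΣQ_DR = 290.3 m³/s.
V = ΣQ_DR · Δt = 290.3 × 14400 s = 4.180 × 10^6 m³.
Over A = 122 km², depth = V / A = 34.3 mm.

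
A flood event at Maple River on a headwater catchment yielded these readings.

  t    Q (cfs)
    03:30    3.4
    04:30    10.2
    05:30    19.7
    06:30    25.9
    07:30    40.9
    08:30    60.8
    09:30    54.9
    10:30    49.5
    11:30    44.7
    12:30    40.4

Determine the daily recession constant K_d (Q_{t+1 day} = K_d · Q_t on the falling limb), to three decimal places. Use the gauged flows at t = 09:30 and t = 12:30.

Between t = 09:30 and t = 12:30 the flow falls from 54.9 to 40.4 cfs over 3×1 h = 3 h.
Per-interval ratio K = (40.4/54.9)^(1/3) = 0.9028; K_d = K^(24/1) = 0.086.

K_d ≈ 0.086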